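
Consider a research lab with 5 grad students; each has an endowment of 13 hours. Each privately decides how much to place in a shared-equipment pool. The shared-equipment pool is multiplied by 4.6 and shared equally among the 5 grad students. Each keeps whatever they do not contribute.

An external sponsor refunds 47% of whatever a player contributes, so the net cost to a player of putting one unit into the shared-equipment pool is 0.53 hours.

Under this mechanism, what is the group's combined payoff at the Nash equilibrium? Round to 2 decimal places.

Under the mechanism each unit contributed yields (4.6/5) / 0.53 = 1.7358 back to its contributor per unit of net cost, which exceeds 1, making full contribution the dominant choice for everyone.
At the Nash equilibrium everyone contributes 13. Group total payoff = 5 × (13 × 0.47 + 4.6 × 13) = 329.55.

329.55 hours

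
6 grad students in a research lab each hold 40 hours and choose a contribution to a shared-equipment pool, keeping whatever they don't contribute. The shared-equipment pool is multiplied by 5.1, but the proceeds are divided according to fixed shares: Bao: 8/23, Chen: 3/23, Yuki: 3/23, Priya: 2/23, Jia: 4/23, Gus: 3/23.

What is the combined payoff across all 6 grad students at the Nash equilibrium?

404.00 hours

Each unit j contributes comes back to j as 5.1 × (j's share), so j prefers to contribute only if that share exceeds 1/5.1 = 0.1961; otherwise keeping the unit dominates.
Bao alone (share 8/23) is above the threshold, contributing 40; the remaining 5 contribute 0. Total contributed: 40.
The shared-equipment pool pays out 5.1 × 40 = 204.00 in total (split across the unequal shares, but the aggregate is all that matters for the group sum).
The 5 free-riders keep 40 each, adding 200. Group total = 200 + 204.00 = 404.00.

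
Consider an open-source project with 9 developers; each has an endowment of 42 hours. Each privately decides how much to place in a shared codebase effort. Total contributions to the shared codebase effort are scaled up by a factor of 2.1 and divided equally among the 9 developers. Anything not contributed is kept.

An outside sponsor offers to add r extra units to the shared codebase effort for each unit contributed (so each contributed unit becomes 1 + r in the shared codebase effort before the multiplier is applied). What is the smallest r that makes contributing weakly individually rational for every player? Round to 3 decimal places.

With matching at rate r, one contributed unit becomes (1 + r) in the shared codebase effort and returns 2.1 × (1 + r) / 9 to the contributor.
Setting this equal to 1: 1 + r = 9/2.1 = 4.2857.
So the minimum matching rate is r = 4.2857 − 1 = 3.286.

3.286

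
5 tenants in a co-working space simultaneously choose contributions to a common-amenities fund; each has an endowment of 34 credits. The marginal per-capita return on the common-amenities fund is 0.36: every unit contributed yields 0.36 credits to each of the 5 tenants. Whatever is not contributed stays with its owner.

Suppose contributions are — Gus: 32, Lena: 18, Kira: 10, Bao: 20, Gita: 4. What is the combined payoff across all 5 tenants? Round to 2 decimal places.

237.20 credits

Total contributed: 32 + 18 + 10 + 20 + 4 = 84; total kept: 5 × 34 − 84 = 86.
The common-amenities fund pays out 0.36 × 5 × 84 = 151.20 in aggregate.
Group total = 86 + 151.20 = 237.20.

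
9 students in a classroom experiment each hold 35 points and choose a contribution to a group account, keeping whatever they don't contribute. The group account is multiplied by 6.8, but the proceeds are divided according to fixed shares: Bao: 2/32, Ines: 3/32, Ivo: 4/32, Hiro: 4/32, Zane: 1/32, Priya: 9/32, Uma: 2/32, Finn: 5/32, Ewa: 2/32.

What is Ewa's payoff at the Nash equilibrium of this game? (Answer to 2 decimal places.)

A player with share s gets back 6.8·s per unit contributed, so full contribution is dominant for anyone with s > 1/6.8 = 0.1471 and zero contribution is dominant for anyone below.
The shares above 0.1471 belong to Priya and Finn, contributing 35 each; the remaining 7 contribute 0. Total contributed: 70.
Ewa keeps 35 and receives 6.8 × 70 × 2/32 = 29.75 from the group account, for a payoff of 64.75.

64.75 points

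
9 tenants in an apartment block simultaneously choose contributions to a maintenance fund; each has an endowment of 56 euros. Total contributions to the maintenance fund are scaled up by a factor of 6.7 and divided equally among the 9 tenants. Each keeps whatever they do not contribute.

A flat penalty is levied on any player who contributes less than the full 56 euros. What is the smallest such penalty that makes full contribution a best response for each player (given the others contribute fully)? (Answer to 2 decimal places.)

14.31 euros

Given the others contribute fully, the best deviation is to contribute 0 (any partial contribution still incurs the fine and gives up units whose private return 0.7444 is below 1).
Deviating from 56 to 0 saves 56 euros but forfeits the deviator's share of the drop in the maintenance fund: 6.7/9 × 56 = 41.69.
So the deviation gain is 56 − 41.69 = 14.31, and the fine must be at least 14.31 euros to wipe it out.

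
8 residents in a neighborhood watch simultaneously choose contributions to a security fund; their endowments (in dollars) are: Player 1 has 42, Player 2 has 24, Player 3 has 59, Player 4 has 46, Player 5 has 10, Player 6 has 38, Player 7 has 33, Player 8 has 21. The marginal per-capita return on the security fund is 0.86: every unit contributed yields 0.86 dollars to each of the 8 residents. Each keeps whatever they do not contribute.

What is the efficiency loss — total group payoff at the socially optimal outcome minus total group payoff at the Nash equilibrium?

1605.24 dollars

The private return per contributed unit is 0.86 < 1 for everyone, so the Nash equilibrium is zero contribution and the group total is Σ E_j = 42 + 24 + 59 + 46 + 10 + 38 + 33 + 21 = 273.
Each contributed unit returns 6.880 to the group, so the social optimum is full contribution by everyone: group total = 6.880 × 273 = 1878.24.
Efficiency loss = (6.880 − 1) × 273 = 1605.24.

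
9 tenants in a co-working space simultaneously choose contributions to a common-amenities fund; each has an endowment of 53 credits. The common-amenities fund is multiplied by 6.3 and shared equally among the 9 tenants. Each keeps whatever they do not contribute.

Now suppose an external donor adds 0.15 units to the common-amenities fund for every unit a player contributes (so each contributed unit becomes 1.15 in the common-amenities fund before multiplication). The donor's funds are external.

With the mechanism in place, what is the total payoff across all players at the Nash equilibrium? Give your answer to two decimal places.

477.00 credits

With the mechanism, a contributed unit returns 6.3 × 1.15 / 9 = 0.8050 per unit of net cost — still below 1 — so contributing 0 remains dominant for every player.
Everyone keeps their endowment and the group total is 9 × 53 = 477.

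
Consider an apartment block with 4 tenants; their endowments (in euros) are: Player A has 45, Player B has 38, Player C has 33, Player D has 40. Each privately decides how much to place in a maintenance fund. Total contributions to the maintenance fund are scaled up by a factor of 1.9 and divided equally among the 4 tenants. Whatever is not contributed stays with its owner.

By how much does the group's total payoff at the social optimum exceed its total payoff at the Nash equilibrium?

140.40 euros

The private return per contributed unit is 1.9/4 = 0.4750 < 1 for every player regardless of endowment, so the Nash equilibrium is zero contribution and the group total is Σ E_j = 45 + 38 + 33 + 40 = 156.
Each contributed unit returns 1.900 to the group, so the social optimum is full contribution by everyone: group total = 1.900 × 156 = 296.40.
Efficiency loss = (1.900 − 1) × 156 = 140.40.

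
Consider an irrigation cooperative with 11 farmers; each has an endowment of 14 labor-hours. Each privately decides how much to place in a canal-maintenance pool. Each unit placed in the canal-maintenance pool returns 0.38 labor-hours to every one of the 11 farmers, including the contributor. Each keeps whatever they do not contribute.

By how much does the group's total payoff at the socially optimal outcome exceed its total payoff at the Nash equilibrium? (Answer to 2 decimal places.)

The private return per contributed unit is 0.38 < 1, so contributing 0 is dominant for every player. At the Nash equilibrium everyone keeps their 14, and the group total is 11 × 14 = 154.
Each contributed unit returns 4.180 to the group as a whole (0.38 to each of 11 players), which exceeds 1, so the social optimum is full contribution: group total = 4.180 × 154 = 643.72.
Efficiency loss = 643.72 − 154 = 489.72.

489.72 labor-hours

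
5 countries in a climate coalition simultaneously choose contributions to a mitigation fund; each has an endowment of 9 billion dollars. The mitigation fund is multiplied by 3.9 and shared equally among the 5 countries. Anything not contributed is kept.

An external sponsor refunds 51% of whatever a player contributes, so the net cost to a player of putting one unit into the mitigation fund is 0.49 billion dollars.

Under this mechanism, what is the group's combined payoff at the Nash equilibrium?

Under the mechanism each unit contributed yields (3.9/5) / 0.49 = 1.5918 back to its contributor per unit of net cost, which exceeds 1, making full contribution the dominant choice for everyone.
At the Nash equilibrium everyone contributes 9. Group total payoff = 5 × (9 × 0.51 + 3.9 × 9) = 198.45.

198.45 billion dollars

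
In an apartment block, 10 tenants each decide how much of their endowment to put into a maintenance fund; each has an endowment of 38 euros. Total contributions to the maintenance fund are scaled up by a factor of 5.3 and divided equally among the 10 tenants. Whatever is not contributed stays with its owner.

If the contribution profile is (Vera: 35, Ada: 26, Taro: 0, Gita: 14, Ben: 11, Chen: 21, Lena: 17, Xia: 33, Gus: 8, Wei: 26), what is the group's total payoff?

Total contributed: 35 + 26 + 0 + 14 + 11 + 21 + 17 + 33 + 8 + 26 = 191; total kept: 10 × 38 − 191 = 189.
The maintenance fund pays out 5.3 × 191 = 1012.30 in aggregate.
Group total = 189 + 1012.30 = 1201.30.

1201.30 euros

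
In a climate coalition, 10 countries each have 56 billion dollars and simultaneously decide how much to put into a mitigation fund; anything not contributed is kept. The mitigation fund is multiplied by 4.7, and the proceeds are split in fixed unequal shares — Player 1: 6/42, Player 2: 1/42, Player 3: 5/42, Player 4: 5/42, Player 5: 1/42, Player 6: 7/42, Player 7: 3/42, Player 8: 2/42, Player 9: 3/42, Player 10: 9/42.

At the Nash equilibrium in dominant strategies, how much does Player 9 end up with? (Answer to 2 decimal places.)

Player j's private return per contributed unit is 4.7 × (j's share). Contributing is weakly dominant for j when that share is at least 1/4.7 = 0.2128, and contributing 0 is dominant otherwise.
Player 10 alone (share 9/42) is above the threshold, contributing 56; the remaining 9 contribute 0. Total contributed: 56.
Player 9 keeps 56 and receives 4.7 × 56 × 3/42 = 18.80 from the mitigation fund, for a payoff of 74.80.

74.80 billion dollars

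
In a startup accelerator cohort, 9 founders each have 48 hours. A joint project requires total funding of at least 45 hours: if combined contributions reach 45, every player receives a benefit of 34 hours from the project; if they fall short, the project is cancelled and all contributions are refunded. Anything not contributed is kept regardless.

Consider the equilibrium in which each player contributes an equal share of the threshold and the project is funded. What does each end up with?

Equal share of the threshold: 45/9 = 5.
At this profile no one gains by cutting their contribution: any cut drops the total below 45, the project is cancelled, contributions are refunded, and the deviator ends with 48, which is less than 48 − 5 + 34 = 77. Contributing more than 5 just wastes the excess. So contributing exactly 5 is a best response.
Each player's payoff: 48 − 5 + 34 = 77.

77 hours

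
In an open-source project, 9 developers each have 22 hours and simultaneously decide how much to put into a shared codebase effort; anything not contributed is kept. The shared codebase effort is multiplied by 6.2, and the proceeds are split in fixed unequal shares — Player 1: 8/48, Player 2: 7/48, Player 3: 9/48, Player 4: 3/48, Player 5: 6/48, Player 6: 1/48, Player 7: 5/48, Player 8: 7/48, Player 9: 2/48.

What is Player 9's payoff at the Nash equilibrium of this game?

Player j's private return per contributed unit is 6.2 × (j's share). Contributing is weakly dominant for j when that share is at least 1/6.2 = 0.1613, and contributing 0 is dominant otherwise.
Player 1 and Player 3 are above the threshold, contributing 22 each; the remaining 7 contribute 0. Total contributed: 44.
Player 9 keeps 22 and receives 6.2 × 44 × 2/48 = 11.37 from the shared codebase effort, for a payoff of 33.37.

33.37 hours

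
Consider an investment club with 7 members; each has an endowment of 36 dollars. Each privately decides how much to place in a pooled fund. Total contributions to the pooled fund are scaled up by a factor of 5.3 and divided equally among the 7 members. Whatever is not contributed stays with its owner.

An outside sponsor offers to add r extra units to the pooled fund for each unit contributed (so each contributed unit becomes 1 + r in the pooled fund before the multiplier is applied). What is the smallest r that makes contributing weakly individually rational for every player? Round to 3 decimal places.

With matching at rate r, one contributed unit becomes (1 + r) in the pooled fund and returns 5.3 × (1 + r) / 7 to the contributor.
Setting this equal to 1: 1 + r = 7/5.3 = 1.3208.
So the minimum matching rate is r = 1.3208 − 1 = 0.321.

0.321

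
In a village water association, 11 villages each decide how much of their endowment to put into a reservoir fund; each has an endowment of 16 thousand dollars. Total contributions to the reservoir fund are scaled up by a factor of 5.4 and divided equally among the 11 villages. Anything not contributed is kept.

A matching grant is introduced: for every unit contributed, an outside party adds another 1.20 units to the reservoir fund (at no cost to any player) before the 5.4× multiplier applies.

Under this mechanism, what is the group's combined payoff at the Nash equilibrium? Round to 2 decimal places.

2090.88 thousand dollars

Under the mechanism each unit contributed yields 5.4 × 2.20 / 11 = 1.0800 back to its contributor per unit of net cost, which exceeds 1, making full contribution the dominant choice for everyone.
At the Nash equilibrium everyone contributes 16. Group total payoff = 5.4 × 2.20 × 176 = 2090.88.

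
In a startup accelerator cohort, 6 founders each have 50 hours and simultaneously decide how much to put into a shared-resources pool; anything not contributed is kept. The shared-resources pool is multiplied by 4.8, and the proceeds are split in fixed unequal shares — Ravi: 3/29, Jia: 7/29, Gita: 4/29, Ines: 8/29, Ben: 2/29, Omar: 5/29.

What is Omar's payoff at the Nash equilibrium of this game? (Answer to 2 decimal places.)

A player with share s gets back 4.8·s per unit contributed, so full contribution is dominant for anyone with s > 1/4.8 = 0.2083 and zero contribution is dominant for anyone below.
Jia and Ines clear that bar, contributing 50 each; the remaining 4 contribute 0. Total contributed: 100.
Omar keeps 50 and receives 4.8 × 100 × 5/29 = 82.76 from the shared-resources pool, for a payoff of 132.76.

132.76 hours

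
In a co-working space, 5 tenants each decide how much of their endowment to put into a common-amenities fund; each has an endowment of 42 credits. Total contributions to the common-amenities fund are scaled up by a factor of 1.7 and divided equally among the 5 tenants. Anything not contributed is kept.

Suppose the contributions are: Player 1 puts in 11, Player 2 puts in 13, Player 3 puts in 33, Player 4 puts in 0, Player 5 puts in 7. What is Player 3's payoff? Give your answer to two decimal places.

Total contributed: 11 + 13 + 33 + 0 + 7 = 64.
Each receives 1.7 × 64 / 5 = 21.76 from the common-amenities fund.
Player 3 keeps 42 − 33 = 9, so Player 3's payoff is 9 + 21.76 = 30.76.

30.76 credits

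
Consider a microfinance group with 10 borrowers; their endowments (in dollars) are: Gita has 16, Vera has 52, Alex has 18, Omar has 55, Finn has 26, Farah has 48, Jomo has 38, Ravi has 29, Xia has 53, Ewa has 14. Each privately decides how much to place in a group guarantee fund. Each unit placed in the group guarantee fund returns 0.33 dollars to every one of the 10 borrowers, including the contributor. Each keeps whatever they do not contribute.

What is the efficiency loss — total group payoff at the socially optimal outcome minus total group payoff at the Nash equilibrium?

The private return per contributed unit is 0.33 < 1 for everyone, so the Nash equilibrium is zero contribution and the group total is Σ E_j = 16 + 52 + 18 + 55 + 26 + 48 + 38 + 29 + 53 + 14 = 349.
Each contributed unit returns 3.300 to the group, so the social optimum is full contribution by everyone: group total = 3.300 × 349 = 1151.70.
Efficiency loss = (3.300 − 1) × 349 = 802.70.

802.70 dollars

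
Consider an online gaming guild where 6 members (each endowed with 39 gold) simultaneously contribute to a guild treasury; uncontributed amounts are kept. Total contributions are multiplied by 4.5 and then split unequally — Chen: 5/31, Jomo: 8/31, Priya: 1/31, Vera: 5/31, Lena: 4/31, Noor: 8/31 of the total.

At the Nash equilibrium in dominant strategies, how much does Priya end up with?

50.32 gold

For player j, contributing a unit is worthwhile iff 4.5 × (j's share) ≥ 1, i.e. iff j's share is at least 0.2222.
Jomo and Noor clear that bar, contributing 39 each; the remaining 4 contribute 0. Total contributed: 78.
Priya keeps 39 and receives 4.5 × 78 × 1/31 = 11.32 from the guild treasury, for a payoff of 50.32.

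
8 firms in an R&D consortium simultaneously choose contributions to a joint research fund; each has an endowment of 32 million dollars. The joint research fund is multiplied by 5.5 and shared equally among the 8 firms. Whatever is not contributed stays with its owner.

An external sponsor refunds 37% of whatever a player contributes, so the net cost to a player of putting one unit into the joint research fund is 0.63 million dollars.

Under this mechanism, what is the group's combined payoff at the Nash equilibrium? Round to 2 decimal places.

1502.72 million dollars

Under the mechanism each unit contributed yields (5.5/8) / 0.63 = 1.0913 back to its contributor per unit of net cost, which exceeds 1, making full contribution the dominant choice for everyone.
So the Nash equilibrium is full contribution by all 8; the group earns 8 × (32 × 0.37 + 5.5 × 32) = 1502.72.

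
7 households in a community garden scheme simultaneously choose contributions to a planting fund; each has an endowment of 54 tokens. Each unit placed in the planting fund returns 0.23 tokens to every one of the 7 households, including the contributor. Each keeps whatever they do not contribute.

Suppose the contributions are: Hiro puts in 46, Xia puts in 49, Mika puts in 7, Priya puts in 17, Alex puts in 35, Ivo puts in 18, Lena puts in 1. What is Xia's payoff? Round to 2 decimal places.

44.79 tokens

Total contributed: 46 + 49 + 7 + 17 + 35 + 18 + 1 = 173.
Each receives 0.23 × 173 = 39.79 from the planting fund.
Xia keeps 54 − 49 = 5, so Xia's payoff is 5 + 39.79 = 44.79.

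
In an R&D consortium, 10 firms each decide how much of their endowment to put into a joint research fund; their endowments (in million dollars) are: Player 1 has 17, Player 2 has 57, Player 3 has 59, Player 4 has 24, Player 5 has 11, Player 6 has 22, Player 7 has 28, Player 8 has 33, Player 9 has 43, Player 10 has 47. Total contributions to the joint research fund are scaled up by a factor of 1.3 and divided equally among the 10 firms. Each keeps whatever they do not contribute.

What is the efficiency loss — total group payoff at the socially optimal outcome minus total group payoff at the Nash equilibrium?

102.30 million dollars

The private return per contributed unit is 1.3/10 = 0.1300 < 1 for every player regardless of endowment, so the Nash equilibrium is zero contribution and the group total is Σ E_j = 17 + 57 + 59 + 24 + 11 + 22 + 28 + 33 + 43 + 47 = 341.
Each contributed unit returns 1.300 to the group, so the social optimum is full contribution by everyone: group total = 1.300 × 341 = 443.30.
Efficiency loss = (1.300 − 1) × 341 = 102.30.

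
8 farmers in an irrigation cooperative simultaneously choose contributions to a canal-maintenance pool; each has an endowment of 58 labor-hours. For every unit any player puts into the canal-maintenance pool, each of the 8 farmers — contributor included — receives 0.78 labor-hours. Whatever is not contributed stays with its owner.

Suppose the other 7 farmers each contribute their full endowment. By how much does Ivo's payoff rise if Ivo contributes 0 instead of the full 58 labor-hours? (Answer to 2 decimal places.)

12.76 labor-hours

Switching from a contribution of 58 to 0 lets Ivo keep an extra 58 labor-hours, but lowers the canal-maintenance pool by 58, which costs Ivo their own share of that drop: 0.78 × 58 = 45.24.
Net gain = 58 − 45.24 = 12.76. The private return per contributed unit (0.78) is below 1, so free-riding is indeed the best response regardless of what the others do.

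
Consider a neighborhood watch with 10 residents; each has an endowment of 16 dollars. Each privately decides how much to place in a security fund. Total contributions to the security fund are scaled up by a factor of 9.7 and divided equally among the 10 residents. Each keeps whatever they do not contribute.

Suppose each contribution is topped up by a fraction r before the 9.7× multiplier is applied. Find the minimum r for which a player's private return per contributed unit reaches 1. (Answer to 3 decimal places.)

0.031

With matching at rate r, one contributed unit becomes (1 + r) in the security fund and returns 9.7 × (1 + r) / 10 to the contributor.
Setting this equal to 1: 1 + r = 10/9.7 = 1.0309.
So the minimum matching rate is r = 1.0309 − 1 = 0.031.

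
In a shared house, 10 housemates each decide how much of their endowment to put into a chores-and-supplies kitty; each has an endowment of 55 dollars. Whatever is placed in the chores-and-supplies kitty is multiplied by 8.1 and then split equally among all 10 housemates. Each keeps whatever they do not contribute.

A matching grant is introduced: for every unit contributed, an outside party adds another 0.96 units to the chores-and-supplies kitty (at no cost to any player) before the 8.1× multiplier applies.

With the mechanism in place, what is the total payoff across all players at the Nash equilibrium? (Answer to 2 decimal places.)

8731.80 dollars

Under the mechanism each unit contributed yields 8.1 × 1.96 / 10 = 1.5876 back to its contributor per unit of net cost, which exceeds 1, making full contribution the dominant choice for everyone.
So the Nash equilibrium is full contribution by all 10; the group earns 8.1 × 1.96 × 550 = 8731.80.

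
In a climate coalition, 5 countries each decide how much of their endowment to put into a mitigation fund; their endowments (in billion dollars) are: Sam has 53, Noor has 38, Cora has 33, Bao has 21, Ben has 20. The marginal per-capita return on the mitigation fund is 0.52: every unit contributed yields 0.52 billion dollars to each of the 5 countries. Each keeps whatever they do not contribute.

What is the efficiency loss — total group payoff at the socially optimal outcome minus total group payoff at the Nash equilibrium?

The private return per contributed unit is 0.52 < 1 for everyone, so the Nash equilibrium is zero contribution and the group total is Σ E_j = 53 + 38 + 33 + 21 + 20 = 165.
Each contributed unit returns 2.600 to the group, so the social optimum is full contribution by everyone: group total = 2.600 × 165 = 429.00.
Efficiency loss = (2.600 − 1) × 165 = 264.00.

264.00 billion dollars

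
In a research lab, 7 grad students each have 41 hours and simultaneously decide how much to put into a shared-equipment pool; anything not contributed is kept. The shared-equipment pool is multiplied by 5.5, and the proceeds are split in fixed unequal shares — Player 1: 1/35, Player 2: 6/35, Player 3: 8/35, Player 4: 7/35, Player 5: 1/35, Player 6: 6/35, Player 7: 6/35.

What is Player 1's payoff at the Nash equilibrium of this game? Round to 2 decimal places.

Each unit j contributes comes back to j as 5.5 × (j's share), so j prefers to contribute only if that share exceeds 1/5.5 = 0.1818; otherwise keeping the unit dominates.
Player 3 and Player 4 clear that bar, contributing 41 each; the remaining 5 contribute 0. Total contributed: 82.
Player 1 keeps 41 and receives 5.5 × 82 × 1/35 = 12.89 from the shared-equipment pool, for a payoff of 53.89.

53.89 hours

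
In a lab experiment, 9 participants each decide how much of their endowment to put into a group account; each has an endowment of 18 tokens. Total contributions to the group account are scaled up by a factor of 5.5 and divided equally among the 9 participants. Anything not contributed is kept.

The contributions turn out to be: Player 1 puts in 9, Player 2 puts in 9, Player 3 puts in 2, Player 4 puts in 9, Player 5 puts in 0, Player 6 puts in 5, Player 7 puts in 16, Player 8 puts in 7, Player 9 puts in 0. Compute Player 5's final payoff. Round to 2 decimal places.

Total contributed: 9 + 9 + 2 + 9 + 0 + 5 + 16 + 7 + 0 = 57.
Each receives 5.5 × 57 / 9 = 34.83 from the group account.
Player 5 keeps 18 − 0 = 18, so Player 5's payoff is 18 + 34.83 = 52.83.

52.83 tokens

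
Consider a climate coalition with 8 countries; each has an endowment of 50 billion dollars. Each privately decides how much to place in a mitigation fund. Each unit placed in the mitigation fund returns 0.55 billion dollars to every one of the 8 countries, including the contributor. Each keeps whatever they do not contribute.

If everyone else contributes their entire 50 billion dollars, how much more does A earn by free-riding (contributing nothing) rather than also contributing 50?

Switching from a contribution of 50 to 0 lets A keep an extra 50 billion dollars, but lowers the mitigation fund by 50, which costs A their own share of that drop: 0.55 × 50 = 27.50.
Net gain = 50 − 27.50 = 22.50. The private return per contributed unit (0.55) is below 1, so free-riding is indeed the best response regardless of what the others do.

22.50 billion dollars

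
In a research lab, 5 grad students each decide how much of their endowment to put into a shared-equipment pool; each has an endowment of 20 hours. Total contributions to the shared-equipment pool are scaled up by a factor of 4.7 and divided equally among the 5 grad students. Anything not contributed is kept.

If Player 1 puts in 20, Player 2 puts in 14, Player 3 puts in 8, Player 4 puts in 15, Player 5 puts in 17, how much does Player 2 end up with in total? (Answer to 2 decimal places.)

75.56 hours

Total contributed: 20 + 14 + 8 + 15 + 17 = 74.
Each receives 4.7 × 74 / 5 = 69.56 from the shared-equipment pool.
Player 2 keeps 20 − 14 = 6, so Player 2's payoff is 6 + 69.56 = 75.56.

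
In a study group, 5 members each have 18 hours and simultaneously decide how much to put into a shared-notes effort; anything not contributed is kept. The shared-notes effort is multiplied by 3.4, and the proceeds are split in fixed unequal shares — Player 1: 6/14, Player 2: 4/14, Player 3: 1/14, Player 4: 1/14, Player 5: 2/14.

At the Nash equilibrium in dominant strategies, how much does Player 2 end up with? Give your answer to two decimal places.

35.49 hours

For player j, contributing a unit is worthwhile iff 3.4 × (j's share) ≥ 1, i.e. iff j's share is at least 0.2941.
Player 1 alone (share 6/14) is above the threshold, contributing 18; the remaining 4 contribute 0. Total contributed: 18.
Player 2 keeps 18 and receives 3.4 × 18 × 4/14 = 17.49 from the shared-notes effort, for a payoff of 35.49.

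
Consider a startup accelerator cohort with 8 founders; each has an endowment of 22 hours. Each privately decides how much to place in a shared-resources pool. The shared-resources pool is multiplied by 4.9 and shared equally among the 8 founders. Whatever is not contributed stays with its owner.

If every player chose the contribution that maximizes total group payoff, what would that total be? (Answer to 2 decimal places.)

Each contributed unit returns 4.900 to the group as a whole (0.6125 to each of 8 players), which exceeds 1, so the social optimum is full contribution: group total = 4.900 × 176 = 862.40.

862.40 hours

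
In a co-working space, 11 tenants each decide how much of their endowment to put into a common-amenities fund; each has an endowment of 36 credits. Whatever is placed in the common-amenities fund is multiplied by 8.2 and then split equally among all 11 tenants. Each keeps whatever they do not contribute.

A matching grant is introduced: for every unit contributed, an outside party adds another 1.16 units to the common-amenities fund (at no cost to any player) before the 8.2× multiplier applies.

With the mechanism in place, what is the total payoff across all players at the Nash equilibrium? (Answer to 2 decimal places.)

7013.95 credits

The effective private return per unit is now 8.2 × 2.16 / 11 = 1.6102 > 1, so every player's dominant strategy flips to full contribution.
At the Nash equilibrium everyone contributes 36. Group total payoff = 8.2 × 2.16 × 396 = 7013.95.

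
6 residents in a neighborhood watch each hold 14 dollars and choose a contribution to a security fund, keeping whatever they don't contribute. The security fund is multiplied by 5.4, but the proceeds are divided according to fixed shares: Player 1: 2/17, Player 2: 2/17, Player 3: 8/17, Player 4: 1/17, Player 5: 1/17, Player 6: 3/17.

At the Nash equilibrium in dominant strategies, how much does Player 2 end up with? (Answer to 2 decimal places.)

22.89 dollars

Each unit j contributes comes back to j as 5.4 × (j's share), so j prefers to contribute only if that share exceeds 1/5.4 = 0.1852; otherwise keeping the unit dominates.
Only Player 3 (8/17) clears that bar, contributing 14; the remaining 5 contribute 0. Total contributed: 14.
Player 2 keeps 14 and receives 5.4 × 14 × 2/17 = 8.89 from the security fund, for a payoff of 22.89.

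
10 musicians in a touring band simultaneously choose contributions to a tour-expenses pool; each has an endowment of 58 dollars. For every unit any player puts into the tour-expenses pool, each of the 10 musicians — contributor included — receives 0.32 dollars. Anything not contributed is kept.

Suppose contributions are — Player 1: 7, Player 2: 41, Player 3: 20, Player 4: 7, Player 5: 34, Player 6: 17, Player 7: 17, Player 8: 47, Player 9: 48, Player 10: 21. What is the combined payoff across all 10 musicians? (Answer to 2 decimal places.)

1149.80 dollars

Total contributed: 7 + 41 + 20 + 7 + 34 + 17 + 17 + 47 + 48 + 21 = 259; total kept: 10 × 58 − 259 = 321.
The tour-expenses pool pays out 0.32 × 10 × 259 = 828.80 in aggregate.
Group total = 321 + 828.80 = 1149.80.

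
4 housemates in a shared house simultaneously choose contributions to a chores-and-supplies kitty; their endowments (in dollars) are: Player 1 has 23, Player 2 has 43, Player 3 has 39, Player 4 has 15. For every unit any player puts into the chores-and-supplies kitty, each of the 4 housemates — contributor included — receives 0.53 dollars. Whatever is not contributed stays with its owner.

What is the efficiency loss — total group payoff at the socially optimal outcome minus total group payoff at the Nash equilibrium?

134.40 dollars

The private return per contributed unit is 0.53 < 1 for everyone, so the Nash equilibrium is zero contribution and the group total is Σ E_j = 23 + 43 + 39 + 15 = 120.
Each contributed unit returns 2.120 to the group, so the social optimum is full contribution by everyone: group total = 2.120 × 120 = 254.40.
Efficiency loss = (2.120 − 1) × 120 = 134.40.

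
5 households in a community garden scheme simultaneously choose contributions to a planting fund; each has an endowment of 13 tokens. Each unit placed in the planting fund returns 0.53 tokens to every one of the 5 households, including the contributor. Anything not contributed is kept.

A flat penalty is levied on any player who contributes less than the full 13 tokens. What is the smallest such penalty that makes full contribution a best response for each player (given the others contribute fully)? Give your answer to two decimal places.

6.11 tokens

Given the others contribute fully, the best deviation is to contribute 0 (any partial contribution still incurs the fine and gives up units whose private return 0.53 is below 1).
Deviating from 13 to 0 saves 13 tokens but forfeits the deviator's share of the drop in the planting fund: 0.53 × 13 = 6.89.
So the deviation gain is 13 − 6.89 = 6.11, and the fine must be at least 6.11 tokens to wipe it out.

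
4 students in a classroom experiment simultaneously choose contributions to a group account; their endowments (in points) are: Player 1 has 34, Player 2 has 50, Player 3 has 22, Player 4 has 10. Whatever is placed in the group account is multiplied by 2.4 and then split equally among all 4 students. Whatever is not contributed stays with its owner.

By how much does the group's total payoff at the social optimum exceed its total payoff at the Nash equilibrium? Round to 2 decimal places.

The private return per contributed unit is 2.4/4 = 0.6000 < 1 for every player regardless of endowment, so the Nash equilibrium is zero contribution and the group total is Σ E_j = 34 + 50 + 22 + 10 = 116.
Each contributed unit returns 2.400 to the group, so the social optimum is full contribution by everyone: group total = 2.400 × 116 = 278.40.
Efficiency loss = (2.400 − 1) × 116 = 162.40.

162.40 points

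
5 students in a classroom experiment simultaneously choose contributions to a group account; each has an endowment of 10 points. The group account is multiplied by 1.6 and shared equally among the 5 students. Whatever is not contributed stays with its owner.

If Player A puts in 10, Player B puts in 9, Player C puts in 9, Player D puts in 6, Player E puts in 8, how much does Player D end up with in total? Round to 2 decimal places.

17.44 points

Total contributed: 10 + 9 + 9 + 6 + 8 = 42.
Each receives 1.6 × 42 / 5 = 13.44 from the group account.
Player D keeps 10 − 6 = 4, so Player D's payoff is 4 + 13.44 = 17.44.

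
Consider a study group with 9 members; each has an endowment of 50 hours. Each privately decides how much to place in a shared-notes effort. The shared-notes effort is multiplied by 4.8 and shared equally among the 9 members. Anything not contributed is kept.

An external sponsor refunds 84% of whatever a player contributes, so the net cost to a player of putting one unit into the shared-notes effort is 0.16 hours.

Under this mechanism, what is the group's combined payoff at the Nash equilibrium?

2538.00 hours

The effective private return per unit is now (4.8/9) / 0.16 = 3.3333 > 1, so every player's dominant strategy flips to full contribution.
At the Nash equilibrium everyone contributes 50. Group total payoff = 9 × (50 × 0.84 + 4.8 × 50) = 2538.00.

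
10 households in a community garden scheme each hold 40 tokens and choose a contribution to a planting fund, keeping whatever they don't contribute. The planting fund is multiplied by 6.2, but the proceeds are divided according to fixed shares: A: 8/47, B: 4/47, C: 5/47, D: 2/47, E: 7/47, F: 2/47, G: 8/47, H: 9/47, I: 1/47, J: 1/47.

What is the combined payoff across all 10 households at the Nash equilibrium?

Each unit j contributes comes back to j as 6.2 × (j's share), so j prefers to contribute only if that share exceeds 1/6.2 = 0.1613; otherwise keeping the unit dominates.
A, G and H are above the threshold, contributing 40 each; the remaining 7 contribute 0. Total contributed: 120.
The planting fund pays out 6.2 × 120 = 744.00 in total (split across the unequal shares, but the aggregate is all that matters for the group sum).
The 7 free-riders keep 40 each, adding 280. Group total = 280 + 744.00 = 1024.00.

1024.00 tokens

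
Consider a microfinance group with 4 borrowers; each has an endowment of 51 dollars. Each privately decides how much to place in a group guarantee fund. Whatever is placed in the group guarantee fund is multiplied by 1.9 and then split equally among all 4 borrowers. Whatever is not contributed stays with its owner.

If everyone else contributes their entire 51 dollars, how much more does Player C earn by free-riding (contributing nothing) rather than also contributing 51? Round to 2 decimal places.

26.78 dollars

Switching from a contribution of 51 to 0 lets Player C keep an extra 51 dollars, but lowers the group guarantee fund by 51, which costs Player C their own share of that drop: 1.9/4 × 51 = 24.22.
Net gain = 51 − 24.22 = 26.78. The private return per contributed unit (0.4750) is below 1, so free-riding is indeed the best response regardless of what the others do.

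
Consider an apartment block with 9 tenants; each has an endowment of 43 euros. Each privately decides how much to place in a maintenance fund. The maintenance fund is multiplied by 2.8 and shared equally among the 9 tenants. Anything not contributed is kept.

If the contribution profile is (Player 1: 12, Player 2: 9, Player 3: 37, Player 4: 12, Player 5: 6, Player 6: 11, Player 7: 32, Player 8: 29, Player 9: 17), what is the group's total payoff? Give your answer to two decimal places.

684.00 euros

Total contributed: 12 + 9 + 37 + 12 + 6 + 11 + 32 + 29 + 17 = 165; total kept: 9 × 43 − 165 = 222.
The maintenance fund pays out 2.8 × 165 = 462.00 in aggregate.
Group total = 222 + 462.00 = 684.00.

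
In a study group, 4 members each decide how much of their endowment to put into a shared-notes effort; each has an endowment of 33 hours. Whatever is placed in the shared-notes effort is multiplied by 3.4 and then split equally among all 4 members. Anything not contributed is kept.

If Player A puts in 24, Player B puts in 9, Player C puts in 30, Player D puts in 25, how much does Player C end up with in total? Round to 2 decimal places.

Total contributed: 24 + 9 + 30 + 25 = 88.
Each receives 3.4 × 88 / 4 = 74.80 from the shared-notes effort.
Player C keeps 33 − 30 = 3, so Player C's payoff is 3 + 74.80 = 77.80.

77.80 hours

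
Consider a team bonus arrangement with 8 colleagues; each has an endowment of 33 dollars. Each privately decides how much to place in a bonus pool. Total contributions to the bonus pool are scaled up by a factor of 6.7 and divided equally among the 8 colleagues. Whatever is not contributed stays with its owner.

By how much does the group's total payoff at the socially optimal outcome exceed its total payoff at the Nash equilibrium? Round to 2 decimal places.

Each contributed unit returns 6.7/8 = 0.8375 to its contributor — below 1 — so contributing 0 is dominant for every player. At the Nash equilibrium everyone keeps their 33, and the group total is 8 × 33 = 264.
Each contributed unit returns 6.700 to the group as a whole (0.8375 to each of 8 players), which exceeds 1, so the social optimum is full contribution: group total = 6.700 × 264 = 1768.80.
Efficiency loss = 1768.80 − 264 = 1504.80.

1504.80 dollars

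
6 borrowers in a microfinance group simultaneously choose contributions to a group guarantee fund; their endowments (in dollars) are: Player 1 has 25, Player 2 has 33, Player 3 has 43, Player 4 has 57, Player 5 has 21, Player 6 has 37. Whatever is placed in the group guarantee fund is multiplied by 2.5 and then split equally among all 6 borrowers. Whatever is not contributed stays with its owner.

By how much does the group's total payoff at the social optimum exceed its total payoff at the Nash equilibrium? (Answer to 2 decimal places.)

The private return per contributed unit is 2.5/6 = 0.4167 < 1 for every player regardless of endowment, so the Nash equilibrium is zero contribution and the group total is Σ E_j = 25 + 33 + 43 + 57 + 21 + 37 = 216.
Each contributed unit returns 2.500 to the group, so the social optimum is full contribution by everyone: group total = 2.500 × 216 = 540.00.
Efficiency loss = (2.500 − 1) × 216 = 324.00.

324.00 dollars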